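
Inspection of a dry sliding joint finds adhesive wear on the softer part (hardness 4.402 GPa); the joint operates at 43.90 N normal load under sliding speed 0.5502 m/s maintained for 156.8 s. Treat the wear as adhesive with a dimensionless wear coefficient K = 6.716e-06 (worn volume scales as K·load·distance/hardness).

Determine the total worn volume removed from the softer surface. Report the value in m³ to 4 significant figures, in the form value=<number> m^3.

value=5.778e-12 m^3

Intermediate values appear rounded — each operation runs at full float precision — rounded once at the end: four significant digits.
Sliding distance L = v·t = 0.5502 m/s × 156.8 s = 86.27 m.
Hardness H = 4.402 GPa = 4.402e+09 Pa.
Working in SI base units: W = 43.90 N, H = 4.402e+09 Pa, K = 6.716e-06.
By Archard's law, V = K·W·L/H = 6.716e-06 · 43.90 · 86.27 / 4.402e+09 = 5.778e-12 m³.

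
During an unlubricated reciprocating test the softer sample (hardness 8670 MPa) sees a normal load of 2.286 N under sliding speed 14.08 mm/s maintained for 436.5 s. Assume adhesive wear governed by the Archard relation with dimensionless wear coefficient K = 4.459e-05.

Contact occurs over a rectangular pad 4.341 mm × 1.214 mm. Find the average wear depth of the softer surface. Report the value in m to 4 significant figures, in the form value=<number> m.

Printed values are rounded; every step keeps full float precision, and a single final rounding: four significant digits.
Convert: Sliding speed v = 14.08 mm/s = 0.01408 m/s. Distance covered L = v·t = 0.01408 m/s × 436.5 s = 6.146 m.
Convert: Hardness H = 8670 MPa = 8.670e+09 Pa.
Convert: Pad sides 4.341 mm × 1.214 mm = 0.004341 m × 0.001214 m. Contact area A = 0.004341 m × 0.001214 m = 5.270e-06 m².
Collected in SI base units: W = 2.286 N, H = 8.670e+09 Pa, K = 4.459e-05.
By Archard's law, V = K·W·L/H = 4.459e-05 · 2.286 · 6.146 / 8.670e+09 = 7.226e-14 m³.
Wear depth h = V/A = 7.226e-14 / 5.270e-06 = 1.371e-08 m.

value=1.371e-08 m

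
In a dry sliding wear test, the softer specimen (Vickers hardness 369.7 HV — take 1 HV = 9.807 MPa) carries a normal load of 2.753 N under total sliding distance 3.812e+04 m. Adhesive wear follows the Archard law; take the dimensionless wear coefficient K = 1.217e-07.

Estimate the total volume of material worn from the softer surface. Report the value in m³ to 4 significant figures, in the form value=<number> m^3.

Quoted intermediates are rounded; all working math runs at full float precision, and one last rounding: 4 significant figures.
Convert: Hardness H = 369.7 HV × 9.807 MPa/HV = 3626 MPa = 3.626e+09 Pa.
Expressed in SI base units: W = 2.753 N, H = 3.626e+09 Pa, K = 1.217e-07.
Archard volume V = K·W·L/H = 1.217e-07 · 2.753 · 3.812e+04 / 3.626e+09 = 3.523e-12 m³.

value=3.523e-12 m^3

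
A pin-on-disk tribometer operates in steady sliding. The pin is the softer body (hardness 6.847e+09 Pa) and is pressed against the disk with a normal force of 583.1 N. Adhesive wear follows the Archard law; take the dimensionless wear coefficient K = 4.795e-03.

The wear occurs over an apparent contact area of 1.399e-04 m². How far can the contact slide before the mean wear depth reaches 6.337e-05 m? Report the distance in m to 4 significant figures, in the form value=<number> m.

Intermediates appear rounded; the algebra holds exact precision; rounded just once to 4 significant figures.
SI base units throughout: W = 583.1 N, H = 6.847e+09 Pa, K = 4.795e-03.
Limit volume V_lim = h_lim·A = 6.337e-05 · 1.399e-04 = 8.865e-09 m³.
Life L = V_lim·H/(K·W) = 8.865e-09 · 6.847e+09 / (4.795e-03 · 583.1) = 21.71 m.

value=21.71 m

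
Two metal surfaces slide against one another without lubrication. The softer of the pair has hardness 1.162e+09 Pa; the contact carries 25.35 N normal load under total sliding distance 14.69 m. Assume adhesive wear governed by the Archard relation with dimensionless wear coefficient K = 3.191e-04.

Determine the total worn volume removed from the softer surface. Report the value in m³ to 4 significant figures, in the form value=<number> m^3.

value=1.023e-10 m^3

The computation maintains full float precision, and quoted intermediates are rounded. Rounded just once to 4 significant figures.
Restated in SI base units: W = 25.35 N, H = 1.162e+09 Pa, K = 3.191e-04.
Wear volume V = K·W·L/H = 3.191e-04 · 25.35 · 14.69 / 1.162e+09 = 1.023e-10 m³.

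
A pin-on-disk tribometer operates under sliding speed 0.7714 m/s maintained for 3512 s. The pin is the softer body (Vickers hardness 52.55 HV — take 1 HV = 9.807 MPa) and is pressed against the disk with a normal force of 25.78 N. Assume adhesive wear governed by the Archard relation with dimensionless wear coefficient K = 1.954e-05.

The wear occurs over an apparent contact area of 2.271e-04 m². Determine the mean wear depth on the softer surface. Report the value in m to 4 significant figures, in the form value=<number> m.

value=1.166e-05 m

The intermediates appear rounded; the algebra keeps full float precision — a single final rounding: four significant figures.
Path length L = v·t = 0.7714 m/s × 3512 s = 2709 m.
Hardness H = 52.55 HV × 9.807 MPa/HV = 515.4 MPa = 5.154e+08 Pa.
In SI base units: W = 25.78 N, H = 5.154e+08 Pa, K = 1.954e-05.
By Archard's law, V = K·W·L/H = 1.954e-05 · 25.78 · 2709 / 5.154e+08 = 2.648e-09 m³.
Depth of wear h = V/A = 2.648e-09 / 2.271e-04 = 1.166e-05 m.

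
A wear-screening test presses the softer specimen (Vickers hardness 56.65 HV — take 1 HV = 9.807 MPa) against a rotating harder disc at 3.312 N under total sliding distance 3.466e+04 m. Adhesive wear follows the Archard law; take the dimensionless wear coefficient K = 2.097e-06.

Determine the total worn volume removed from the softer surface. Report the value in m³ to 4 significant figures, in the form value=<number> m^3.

value=4.333e-10 m^3

The algebra holds full precision, and the intermediates are printed rounded, and a lone final rounding: four significant figures.
Hardness H = 56.65 HV × 9.807 MPa/HV = 555.6 MPa = 5.556e+08 Pa.
Expressed in SI base units: W = 3.312 N, H = 5.556e+08 Pa, K = 2.097e-06.
By Archard's law, V = K·W·L/H = 2.097e-06 · 3.312 · 3.466e+04 / 5.556e+08 = 4.333e-10 m³.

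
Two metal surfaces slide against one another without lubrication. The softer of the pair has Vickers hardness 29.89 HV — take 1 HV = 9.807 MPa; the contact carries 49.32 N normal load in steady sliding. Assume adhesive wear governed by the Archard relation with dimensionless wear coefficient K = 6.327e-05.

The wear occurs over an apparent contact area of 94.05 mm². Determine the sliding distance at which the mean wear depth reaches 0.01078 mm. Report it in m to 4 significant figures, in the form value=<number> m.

value=95.24 m

The algebra keeps full precision; the intermediates are shown rounded — a lone final rounding, at 4 significant digits.
Hardness H = 29.89 HV × 9.807 MPa/HV = 293.1 MPa = 2.931e+08 Pa.
Contact area A = 94.05 mm² = 9.405e-05 m².
Depth limit h_lim = 0.01078 mm = 1.078e-05 m.
Restated in SI base units: W = 49.32 N, H = 2.931e+08 Pa, K = 6.327e-05.
Wearable volume V_lim = h_lim·A = 1.078e-05 · 9.405e-05 = 1.014e-09 m³.
Sliding life L = V_lim·H/(K·W) = 1.014e-09 · 2.931e+08 / (6.327e-05 · 49.32) = 95.24 m.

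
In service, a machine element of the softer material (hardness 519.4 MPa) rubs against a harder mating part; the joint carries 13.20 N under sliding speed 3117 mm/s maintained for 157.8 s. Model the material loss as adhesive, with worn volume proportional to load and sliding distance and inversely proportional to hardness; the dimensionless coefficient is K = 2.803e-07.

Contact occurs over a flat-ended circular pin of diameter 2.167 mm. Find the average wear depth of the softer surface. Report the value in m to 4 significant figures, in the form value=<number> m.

Quoted intermediates are rounded; the computation keeps exact precision. Rounded once at the end to 4 significant figures.
Convert: Sliding speed v = 3117 mm/s = 3.117 m/s. Distance L = v·t = 3.117 m/s × 157.8 s = 491.9 m.
Convert: Hardness H = 519.4 MPa = 5.194e+08 Pa.
Convert: Pin diameter d = 2.167 mm = 0.002167 m. Contact area A = π·d²/4 = π·(0.002167 m)²/4 = 3.688e-06 m².
Working in SI base units: W = 13.20 N, H = 5.194e+08 Pa, K = 2.803e-07.
By Archard's law, V = K·W·L/H = 2.803e-07 · 13.20 · 491.9 / 5.194e+08 = 3.504e-12 m³.
Depth of wear h = V/A = 3.504e-12 / 3.688e-06 = 9.500e-07 m.

value=9.500e-07 m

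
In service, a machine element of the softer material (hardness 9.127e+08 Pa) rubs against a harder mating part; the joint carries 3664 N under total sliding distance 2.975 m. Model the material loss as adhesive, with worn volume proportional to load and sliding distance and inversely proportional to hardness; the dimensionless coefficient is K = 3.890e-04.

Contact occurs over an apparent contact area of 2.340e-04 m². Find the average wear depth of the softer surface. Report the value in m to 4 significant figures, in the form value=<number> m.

value=1.985e-05 m

The algebra maintains exact precision; displayed values are rounded, and a lone final rounding: 4 significant figures.
In SI base units: W = 3664 N, H = 9.127e+08 Pa, K = 3.890e-04.
Worn volume V = K·W·L/H = 3.890e-04 · 3664 · 2.975 / 9.127e+08 = 4.646e-09 m³.
Mean wear depth h = V/A = 4.646e-09 / 2.340e-04 = 1.985e-05 m.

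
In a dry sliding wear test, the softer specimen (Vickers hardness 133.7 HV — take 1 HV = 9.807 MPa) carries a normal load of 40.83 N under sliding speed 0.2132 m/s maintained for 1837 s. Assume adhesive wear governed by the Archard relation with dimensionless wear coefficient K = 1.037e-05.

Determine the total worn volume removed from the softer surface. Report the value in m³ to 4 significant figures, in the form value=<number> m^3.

Intermediate values are printed rounded, and each operation keeps full float precision, and a single final rounding: four significant digits.
Convert: Path length L = v·t = 0.2132 m/s × 1837 s = 391.6 m.
Convert: Hardness H = 133.7 HV × 9.807 MPa/HV = 1311 MPa = 1.311e+09 Pa.
Restated in SI base units: W = 40.83 N, H = 1.311e+09 Pa, K = 1.037e-05.
By Archard's law, V = K·W·L/H = 1.037e-05 · 40.83 · 391.6 / 1.311e+09 = 1.265e-10 m³.

value=1.265e-10 m^3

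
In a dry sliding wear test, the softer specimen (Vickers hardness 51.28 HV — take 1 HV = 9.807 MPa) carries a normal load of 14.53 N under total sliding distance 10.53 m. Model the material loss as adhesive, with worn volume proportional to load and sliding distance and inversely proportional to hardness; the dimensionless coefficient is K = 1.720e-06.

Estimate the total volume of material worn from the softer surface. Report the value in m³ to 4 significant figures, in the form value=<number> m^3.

value=5.233e-13 m^3

The intermediates are printed rounded, and every step holds exact precision, and one last rounding: 4 significant digits.
Convert: Hardness H = 51.28 HV × 9.807 MPa/HV = 502.9 MPa = 5.029e+08 Pa.
Working in SI base units: W = 14.53 N, H = 5.029e+08 Pa, K = 1.720e-06.
By Archard's law, V = K·W·L/H = 1.720e-06 · 14.53 · 10.53 / 5.029e+08 = 5.233e-13 m³.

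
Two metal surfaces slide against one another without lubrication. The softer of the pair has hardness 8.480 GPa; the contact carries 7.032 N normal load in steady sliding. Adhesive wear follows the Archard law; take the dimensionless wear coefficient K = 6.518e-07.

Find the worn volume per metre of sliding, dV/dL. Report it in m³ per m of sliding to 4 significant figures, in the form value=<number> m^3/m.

Shown intermediates are rounded — every step holds full float precision, and one final rounding, at 4 significant digits.
Convert: Hardness H = 8.480 GPa = 8.480e+09 Pa.
Expressed in SI base units: W = 7.032 N, H = 8.480e+09 Pa, K = 6.518e-07.
Sliding wear rate dV/dL = K·W/H, so: 6.518e-07 · 7.032 / 8.480e+09 = 5.405e-16 m³/m.

value=5.405e-16 m^3/m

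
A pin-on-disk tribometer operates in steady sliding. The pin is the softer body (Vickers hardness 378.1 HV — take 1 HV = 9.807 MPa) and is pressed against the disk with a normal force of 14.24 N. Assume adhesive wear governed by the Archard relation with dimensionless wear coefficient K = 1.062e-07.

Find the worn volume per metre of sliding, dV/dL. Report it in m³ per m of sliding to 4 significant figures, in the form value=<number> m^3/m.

Shown intermediates are rounded, and the algebra keeps exact precision — rounded once at the end to four significant figures.
Hardness H = 378.1 HV × 9.807 MPa/HV = 3708 MPa = 3.708e+09 Pa.
Collected in SI base units: W = 14.24 N, H = 3.708e+09 Pa, K = 1.062e-07.
Sliding wear rate dV/dL = K·W/H, so: 1.062e-07 · 14.24 / 3.708e+09 = 4.078e-16 m³/m.

value=4.078e-16 m^3/m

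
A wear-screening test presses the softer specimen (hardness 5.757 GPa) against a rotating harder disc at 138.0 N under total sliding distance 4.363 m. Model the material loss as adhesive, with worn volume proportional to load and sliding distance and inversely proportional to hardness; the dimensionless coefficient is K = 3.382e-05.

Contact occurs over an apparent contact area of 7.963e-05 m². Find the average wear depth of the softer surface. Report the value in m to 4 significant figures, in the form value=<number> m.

value=4.442e-08 m

Displayed values are rounded, and all working math keeps full float precision. Rounded just once: four significant figures.
Hardness H = 5.757 GPa = 5.757e+09 Pa.
Collected in SI base units: W = 138.0 N, H = 5.757e+09 Pa, K = 3.382e-05.
Volume removed: V = K·W·L/H = 3.382e-05 · 138.0 · 4.363 / 5.757e+09 = 3.537e-12 m³.
Average depth h = V/A = 3.537e-12 / 7.963e-05 = 4.442e-08 m.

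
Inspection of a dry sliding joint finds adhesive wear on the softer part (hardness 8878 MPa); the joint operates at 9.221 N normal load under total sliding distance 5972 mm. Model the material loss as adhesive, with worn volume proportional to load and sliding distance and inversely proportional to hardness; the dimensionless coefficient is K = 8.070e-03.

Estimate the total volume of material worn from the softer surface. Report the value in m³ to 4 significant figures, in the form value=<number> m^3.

value=5.006e-11 m^3

All arithmetic carries exact precision, and quoted intermediates are rounded, and rounded just once: four significant figures.
Total distance L = 5972 mm = 5.972 m.
Hardness H = 8878 MPa = 8.878e+09 Pa.
Working in SI base units: W = 9.221 N, H = 8.878e+09 Pa, K = 8.070e-03.
Apply Archard: V = K·W·L/H = 8.070e-03 · 9.221 · 5.972 / 8.878e+09 = 5.006e-11 m³.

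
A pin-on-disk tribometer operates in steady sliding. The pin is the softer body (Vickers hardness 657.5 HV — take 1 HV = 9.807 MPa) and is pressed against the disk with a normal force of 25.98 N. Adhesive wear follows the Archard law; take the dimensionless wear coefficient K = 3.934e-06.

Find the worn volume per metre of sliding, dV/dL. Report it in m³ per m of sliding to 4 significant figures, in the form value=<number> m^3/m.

Intermediate values are printed rounded; all arithmetic carries exact precision. Rounded once at the end: four significant figures.
Convert: Hardness H = 657.5 HV × 9.807 MPa/HV = 6448 MPa = 6.448e+09 Pa.
In SI base units, W = 25.98 N, H = 6.448e+09 Pa, K = 3.934e-06.
Wear rate dV/dL = K·W/H, per unit distance: 3.934e-06 · 25.98 / 6.448e+09 = 1.585e-14 m³/m.

value=1.585e-14 m^3/m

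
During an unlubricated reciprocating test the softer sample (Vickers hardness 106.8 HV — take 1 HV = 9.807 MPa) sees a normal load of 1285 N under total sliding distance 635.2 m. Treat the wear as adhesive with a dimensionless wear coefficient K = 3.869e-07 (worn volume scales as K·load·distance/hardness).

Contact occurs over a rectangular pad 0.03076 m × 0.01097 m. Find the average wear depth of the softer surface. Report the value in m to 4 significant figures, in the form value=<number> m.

All arithmetic keeps full float precision — quoted intermediates are rounded — one last rounding to 4 significant digits.
Hardness H = 106.8 HV × 9.807 MPa/HV = 1047 MPa = 1.047e+09 Pa.
Contact area A = 0.03076 m × 0.01097 m = 3.374e-04 m².
SI base units throughout: W = 1285 N, H = 1.047e+09 Pa, K = 3.869e-07.
By Archard's law, V = K·W·L/H = 3.869e-07 · 1285 · 635.2 / 1.047e+09 = 3.015e-10 m³.
Mean depth h = V/A = 3.015e-10 / 3.374e-04 = 8.935e-07 m.

value=8.935e-07 m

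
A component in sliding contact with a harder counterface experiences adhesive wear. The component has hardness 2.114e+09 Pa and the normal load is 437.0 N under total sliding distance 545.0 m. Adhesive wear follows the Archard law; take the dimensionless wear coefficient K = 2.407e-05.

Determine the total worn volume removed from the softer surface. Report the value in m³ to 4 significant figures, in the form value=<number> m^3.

Every step maintains exact precision. Shown intermediates are rounded; a lone final rounding: 4 significant digits.
Working in SI base units: W = 437.0 N, H = 2.114e+09 Pa, K = 2.407e-05.
The Archard volume V = K·W·L/H = 2.407e-05 · 437.0 · 545.0 / 2.114e+09 = 2.712e-09 m³.

value=2.712e-09 m^3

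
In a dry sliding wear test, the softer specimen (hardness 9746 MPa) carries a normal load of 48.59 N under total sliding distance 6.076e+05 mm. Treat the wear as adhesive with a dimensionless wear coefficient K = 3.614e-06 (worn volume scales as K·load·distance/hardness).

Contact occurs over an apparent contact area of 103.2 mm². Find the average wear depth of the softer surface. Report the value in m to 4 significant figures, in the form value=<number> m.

All working math runs at full precision — intermediates appear rounded; one final rounding, at 4 significant digits.
Convert: The distance L = 6.076e+05 mm = 607.6 m.
Convert: Hardness H = 9746 MPa = 9.746e+09 Pa.
Convert: Contact area A = 103.2 mm² = 1.032e-04 m².
Expressed in SI base units: W = 48.59 N, H = 9.746e+09 Pa, K = 3.614e-06.
Worn volume V = K·W·L/H = 3.614e-06 · 48.59 · 607.6 / 9.746e+09 = 1.095e-11 m³.
Average depth h = V/A = 1.095e-11 / 1.032e-04 = 1.061e-07 m.

value=1.061e-07 m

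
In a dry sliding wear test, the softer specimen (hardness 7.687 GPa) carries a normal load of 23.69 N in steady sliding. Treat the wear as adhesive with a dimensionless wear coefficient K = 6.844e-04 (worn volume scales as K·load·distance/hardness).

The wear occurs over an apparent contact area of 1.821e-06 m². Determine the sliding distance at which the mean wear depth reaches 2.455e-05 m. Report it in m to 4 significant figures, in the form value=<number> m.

value=21.20 m

The computation keeps full precision. Intermediates are shown rounded — rounded just once: four significant digits.
Convert: Hardness H = 7.687 GPa = 7.687e+09 Pa.
Restated in SI base units: W = 23.69 N, H = 7.687e+09 Pa, K = 6.844e-04.
Allowed volume V_lim = h_lim·A = 2.455e-05 · 1.821e-06 = 4.471e-11 m³.
Thus life L = V_lim·H/(K·W) = 4.471e-11 · 7.687e+09 / (6.844e-04 · 23.69) = 21.20 m.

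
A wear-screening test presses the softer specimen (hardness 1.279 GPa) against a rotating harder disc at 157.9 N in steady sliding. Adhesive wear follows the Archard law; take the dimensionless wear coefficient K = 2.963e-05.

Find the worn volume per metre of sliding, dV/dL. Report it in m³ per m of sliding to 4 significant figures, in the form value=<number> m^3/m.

value=3.658e-12 m^3/m

Every step holds exact precision — intermediate values are printed rounded; rounded just once: four significant digits.
Hardness H = 1.279 GPa = 1.279e+09 Pa.
In SI base units: W = 157.9 N, H = 1.279e+09 Pa, K = 2.963e-05.
Volumetric rate dV/dL = K·W/H, so: 2.963e-05 · 157.9 / 1.279e+09 = 3.658e-12 m³/m.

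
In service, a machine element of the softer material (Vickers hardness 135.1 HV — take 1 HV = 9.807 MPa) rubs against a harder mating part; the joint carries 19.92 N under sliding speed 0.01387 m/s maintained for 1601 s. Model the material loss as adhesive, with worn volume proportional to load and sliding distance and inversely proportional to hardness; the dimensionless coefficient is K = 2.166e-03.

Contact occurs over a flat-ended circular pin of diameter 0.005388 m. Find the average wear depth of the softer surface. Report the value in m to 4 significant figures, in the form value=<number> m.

Displayed values are rounded; every step holds full float precision, and one final rounding: 4 significant figures.
Path length L = v·t = 0.01387 m/s × 1601 s = 22.21 m.
Hardness H = 135.1 HV × 9.807 MPa/HV = 1325 MPa = 1.325e+09 Pa.
Contact area A = π·d²/4 = π·(0.005388 m)²/4 = 2.280e-05 m².
In SI base units, W = 19.92 N, H = 1.325e+09 Pa, K = 2.166e-03.
Wear volume V = K·W·L/H = 2.166e-03 · 19.92 · 22.21 / 1.325e+09 = 7.231e-10 m³.
Average depth h = V/A = 7.231e-10 / 2.280e-05 = 3.172e-05 m.

value=3.172e-05 m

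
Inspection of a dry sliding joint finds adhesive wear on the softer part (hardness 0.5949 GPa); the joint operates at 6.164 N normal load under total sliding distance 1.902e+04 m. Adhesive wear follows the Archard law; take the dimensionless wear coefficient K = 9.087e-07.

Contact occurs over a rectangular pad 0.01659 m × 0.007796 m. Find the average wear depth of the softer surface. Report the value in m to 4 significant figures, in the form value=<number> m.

value=1.385e-06 m

All working math holds full precision; intermediates are printed rounded. Rounded just once, at four significant figures.
Hardness H = 0.5949 GPa = 5.949e+08 Pa.
Contact area A = 0.01659 m × 0.007796 m = 1.293e-04 m².
In SI base units, W = 6.164 N, H = 5.949e+08 Pa, K = 9.087e-07.
Apply Archard: V = K·W·L/H = 9.087e-07 · 6.164 · 1.902e+04 / 5.949e+08 = 1.791e-10 m³.
Average depth h = V/A = 1.791e-10 / 1.293e-04 = 1.385e-06 m.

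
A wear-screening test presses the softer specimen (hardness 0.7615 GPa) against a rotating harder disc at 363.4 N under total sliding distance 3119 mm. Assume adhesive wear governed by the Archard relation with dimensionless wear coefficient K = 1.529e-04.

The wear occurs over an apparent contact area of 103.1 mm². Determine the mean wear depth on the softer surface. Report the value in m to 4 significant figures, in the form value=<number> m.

value=2.207e-06 m

All working math maintains full float precision — shown intermediates are rounded — rounded once at the end, at 4 significant figures.
Distance L = 3119 mm = 3.119 m.
Hardness H = 0.7615 GPa = 7.615e+08 Pa.
Contact area A = 103.1 mm² = 1.031e-04 m².
Expressed in SI base units: W = 363.4 N, H = 7.615e+08 Pa, K = 1.529e-04.
Wear volume V = K·W·L/H = 1.529e-04 · 363.4 · 3.119 / 7.615e+08 = 2.276e-10 m³.
Mean wear depth h = V/A = 2.276e-10 / 1.031e-04 = 2.207e-06 m.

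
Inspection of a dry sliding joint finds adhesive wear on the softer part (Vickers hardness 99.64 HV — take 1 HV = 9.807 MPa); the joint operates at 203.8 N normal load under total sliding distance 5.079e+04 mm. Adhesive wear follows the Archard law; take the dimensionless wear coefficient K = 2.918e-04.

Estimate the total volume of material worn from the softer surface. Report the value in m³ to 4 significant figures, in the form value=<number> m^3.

value=3.091e-09 m^3

Intermediate values are printed rounded — all arithmetic holds exact precision — one last rounding, at four significant digits.
Total distance L = 5.079e+04 mm = 50.79 m.
Hardness H = 99.64 HV × 9.807 MPa/HV = 977.2 MPa = 9.772e+08 Pa.
As SI base values: W = 203.8 N, H = 9.772e+08 Pa, K = 2.918e-04.
The Archard volume V = K·W·L/H = 2.918e-04 · 203.8 · 50.79 / 9.772e+08 = 3.091e-09 m³.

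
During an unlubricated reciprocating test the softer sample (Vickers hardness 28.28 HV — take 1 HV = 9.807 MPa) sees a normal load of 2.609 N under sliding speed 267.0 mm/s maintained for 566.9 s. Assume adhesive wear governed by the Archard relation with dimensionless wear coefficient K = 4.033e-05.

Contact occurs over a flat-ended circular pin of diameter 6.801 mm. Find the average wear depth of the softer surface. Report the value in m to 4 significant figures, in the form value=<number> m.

Printed values are rounded. Every step maintains exact precision. Rounded just once: 4 significant figures.
Convert: Sliding speed v = 267.0 mm/s = 0.2670 m/s. Path length L = v·t = 0.2670 m/s × 566.9 s = 151.4 m.
Convert: Hardness H = 28.28 HV × 9.807 MPa/HV = 277.3 MPa = 2.773e+08 Pa.
Convert: Pin diameter d = 6.801 mm = 0.006801 m. Contact area A = π·d²/4 = π·(0.006801 m)²/4 = 3.633e-05 m².
As SI base values: W = 2.609 N, H = 2.773e+08 Pa, K = 4.033e-05.
Worn volume V = K·W·L/H = 4.033e-05 · 2.609 · 151.4 / 2.773e+08 = 5.743e-11 m³.
Wear depth h = V/A = 5.743e-11 / 3.633e-05 = 1.581e-06 m.

value=1.581e-06 m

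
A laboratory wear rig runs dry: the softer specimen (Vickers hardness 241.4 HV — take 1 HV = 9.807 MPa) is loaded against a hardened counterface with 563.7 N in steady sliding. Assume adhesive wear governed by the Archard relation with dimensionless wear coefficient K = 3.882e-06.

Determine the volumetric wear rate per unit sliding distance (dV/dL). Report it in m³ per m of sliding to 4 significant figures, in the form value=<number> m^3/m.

value=9.243e-13 m^3/m

Printed values are rounded, and each operation maintains exact precision; one final rounding: 4 significant figures.
Hardness H = 241.4 HV × 9.807 MPa/HV = 2367 MPa = 2.367e+09 Pa.
In SI base units, W = 563.7 N, H = 2.367e+09 Pa, K = 3.882e-06.
The wear rate dV/dL = K·W/H (no L dependence): 3.882e-06 · 563.7 / 2.367e+09 = 9.243e-13 m³/m.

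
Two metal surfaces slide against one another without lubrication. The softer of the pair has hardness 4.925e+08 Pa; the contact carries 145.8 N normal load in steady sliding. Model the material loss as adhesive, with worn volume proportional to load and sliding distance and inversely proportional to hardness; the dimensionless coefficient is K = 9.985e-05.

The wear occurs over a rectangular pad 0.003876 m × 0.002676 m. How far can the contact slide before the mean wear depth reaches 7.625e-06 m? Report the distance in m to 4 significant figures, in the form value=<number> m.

Intermediates are displayed rounded; all working math holds exact precision, and a lone final rounding: four significant digits.
Contact area A = 0.003876 m × 0.002676 m = 1.037e-05 m².
SI base units throughout: W = 145.8 N, H = 4.925e+08 Pa, K = 9.985e-05.
Allowed volume V_lim = h_lim·A = 7.625e-06 · 1.037e-05 = 7.909e-11 m³.
Thus life L = V_lim·H/(K·W) = 7.909e-11 · 4.925e+08 / (9.985e-05 · 145.8) = 2.676 m.

value=2.676 m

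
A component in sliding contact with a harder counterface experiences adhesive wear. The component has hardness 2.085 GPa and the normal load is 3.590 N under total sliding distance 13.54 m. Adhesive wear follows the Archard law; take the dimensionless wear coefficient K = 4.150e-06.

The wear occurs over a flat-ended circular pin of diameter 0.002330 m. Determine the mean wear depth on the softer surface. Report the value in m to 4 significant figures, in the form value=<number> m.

Shown intermediates are rounded, and all arithmetic runs at full precision, and one last rounding to 4 significant digits.
Convert: Hardness H = 2.085 GPa = 2.085e+09 Pa.
Convert: Contact area A = π·d²/4 = π·(0.002330 m)²/4 = 4.264e-06 m².
Working in SI base units: W = 3.590 N, H = 2.085e+09 Pa, K = 4.150e-06.
Archard relation: V = K·W·L/H = 4.150e-06 · 3.590 · 13.54 / 2.085e+09 = 9.675e-14 m³.
Mean depth h = V/A = 9.675e-14 / 4.264e-06 = 2.269e-08 m.

value=2.269e-08 m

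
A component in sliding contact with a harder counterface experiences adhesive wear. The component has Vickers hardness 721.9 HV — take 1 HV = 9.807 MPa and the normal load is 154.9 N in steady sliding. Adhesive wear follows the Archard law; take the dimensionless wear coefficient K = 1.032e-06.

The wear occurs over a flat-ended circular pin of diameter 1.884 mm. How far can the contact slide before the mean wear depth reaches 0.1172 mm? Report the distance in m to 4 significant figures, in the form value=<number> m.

Every step holds full precision. Printed values are rounded. Rounded once at the end to four significant digits.
Convert: Hardness H = 721.9 HV × 9.807 MPa/HV = 7080 MPa = 7.080e+09 Pa.
Convert: Pin diameter d = 1.884 mm = 0.001884 m. Contact area A = π·d²/4 = π·(0.001884 m)²/4 = 2.788e-06 m².
Convert: Depth limit h_lim = 0.1172 mm = 1.172e-04 m.
As SI base values: W = 154.9 N, H = 7.080e+09 Pa, K = 1.032e-06.
Allowed volume V_lim = h_lim·A = 1.172e-04 · 2.788e-06 = 3.267e-10 m³.
Life L = V_lim·H/(K·W) = 3.267e-10 · 7.080e+09 / (1.032e-06 · 154.9) = 1.447e+04 m.

value=1.447e+04 m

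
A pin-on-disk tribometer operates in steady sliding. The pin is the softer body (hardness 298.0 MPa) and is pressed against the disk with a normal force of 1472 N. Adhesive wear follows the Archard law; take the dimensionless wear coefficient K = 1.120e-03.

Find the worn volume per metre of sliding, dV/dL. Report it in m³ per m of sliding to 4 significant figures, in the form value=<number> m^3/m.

Every step keeps exact precision — the intermediates appear rounded — rounded just once to four significant figures.
Hardness H = 298.0 MPa = 2.980e+08 Pa.
SI base units throughout: W = 1472 N, H = 2.980e+08 Pa, K = 1.120e-03.
Wear rate dV/dL = K·W/H — distance-free: 1.120e-03 · 1472 / 2.980e+08 = 5.532e-09 m³/m.

value=5.532e-09 m^3/m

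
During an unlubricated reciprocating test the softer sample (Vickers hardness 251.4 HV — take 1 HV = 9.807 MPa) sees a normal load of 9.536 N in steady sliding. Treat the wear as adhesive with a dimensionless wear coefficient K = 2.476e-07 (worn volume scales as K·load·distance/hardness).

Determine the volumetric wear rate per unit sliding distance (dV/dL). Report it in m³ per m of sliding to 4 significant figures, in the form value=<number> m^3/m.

value=9.577e-16 m^3/m

Intermediate values are printed rounded. Each operation holds full precision — a single final rounding to 4 significant figures.
Hardness H = 251.4 HV × 9.807 MPa/HV = 2465 MPa = 2.465e+09 Pa.
In SI base units, W = 9.536 N, H = 2.465e+09 Pa, K = 2.476e-07.
The wear rate dV/dL = K·W/H — distance-free: 2.476e-07 · 9.536 / 2.465e+09 = 9.577e-16 m³/m.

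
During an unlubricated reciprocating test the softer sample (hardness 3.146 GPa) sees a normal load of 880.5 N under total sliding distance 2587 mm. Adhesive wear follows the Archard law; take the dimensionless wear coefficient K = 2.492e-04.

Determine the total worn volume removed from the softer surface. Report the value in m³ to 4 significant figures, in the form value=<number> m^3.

value=1.804e-10 m^3

Intermediate values are printed rounded — the algebra keeps full precision — rounded just once: four significant figures.
Distance L = 2587 mm = 2.587 m.
Hardness H = 3.146 GPa = 3.146e+09 Pa.
SI base units throughout: W = 880.5 N, H = 3.146e+09 Pa, K = 2.492e-04.
Apply Archard: V = K·W·L/H = 2.492e-04 · 880.5 · 2.587 / 3.146e+09 = 1.804e-10 m³.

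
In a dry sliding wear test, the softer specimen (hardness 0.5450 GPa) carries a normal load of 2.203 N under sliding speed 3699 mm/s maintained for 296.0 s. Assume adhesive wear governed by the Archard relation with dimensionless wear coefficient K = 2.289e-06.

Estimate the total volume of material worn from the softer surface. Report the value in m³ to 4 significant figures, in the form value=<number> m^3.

value=1.013e-11 m^3

Intermediates appear rounded, and every step maintains exact precision; a single final rounding: four significant figures.
Sliding speed v = 3699 mm/s = 3.699 m/s. Sliding distance L = v·t = 3.699 m/s × 296.0 s = 1095 m.
Hardness H = 0.5450 GPa = 5.450e+08 Pa.
In SI base units, W = 2.203 N, H = 5.450e+08 Pa, K = 2.289e-06.
Archard relation: V = K·W·L/H = 2.289e-06 · 2.203 · 1095 / 5.450e+08 = 1.013e-11 m³.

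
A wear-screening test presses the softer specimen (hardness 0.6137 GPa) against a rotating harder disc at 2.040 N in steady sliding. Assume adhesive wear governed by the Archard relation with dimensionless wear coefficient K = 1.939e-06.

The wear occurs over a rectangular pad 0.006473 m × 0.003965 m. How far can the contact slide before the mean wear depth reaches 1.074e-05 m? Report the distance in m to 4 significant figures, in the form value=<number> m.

Intermediate values are displayed rounded; all arithmetic keeps full precision, and rounded just once: 4 significant figures.
Hardness H = 0.6137 GPa = 6.137e+08 Pa.
Contact area A = 0.006473 m × 0.003965 m = 2.567e-05 m².
Collected in SI base units: W = 2.040 N, H = 6.137e+08 Pa, K = 1.939e-06.
At the depth limit, V_lim = h_lim·A = 1.074e-05 · 2.567e-05 = 2.756e-10 m³.
Life L = V_lim·H/(K·W) = 2.756e-10 · 6.137e+08 / (1.939e-06 · 2.040) = 4.277e+04 m.

value=4.277e+04 m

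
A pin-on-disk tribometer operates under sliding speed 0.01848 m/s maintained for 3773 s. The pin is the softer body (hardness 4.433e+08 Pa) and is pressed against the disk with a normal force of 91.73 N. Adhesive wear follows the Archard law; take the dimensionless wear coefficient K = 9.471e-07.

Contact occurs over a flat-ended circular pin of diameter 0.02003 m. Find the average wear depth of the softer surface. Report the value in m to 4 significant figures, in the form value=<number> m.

value=4.337e-08 m

Intermediate values appear rounded; the computation keeps exact precision — one final rounding, at four significant figures.
Distance L = v·t = 0.01848 m/s × 3773 s = 69.73 m.
Contact area A = π·d²/4 = π·(0.02003 m)²/4 = 3.151e-04 m².
In SI base units: W = 91.73 N, H = 4.433e+08 Pa, K = 9.471e-07.
Wear volume V = K·W·L/H = 9.471e-07 · 91.73 · 69.73 / 4.433e+08 = 1.366e-11 m³.
Mean wear depth h = V/A = 1.366e-11 / 3.151e-04 = 4.337e-08 m.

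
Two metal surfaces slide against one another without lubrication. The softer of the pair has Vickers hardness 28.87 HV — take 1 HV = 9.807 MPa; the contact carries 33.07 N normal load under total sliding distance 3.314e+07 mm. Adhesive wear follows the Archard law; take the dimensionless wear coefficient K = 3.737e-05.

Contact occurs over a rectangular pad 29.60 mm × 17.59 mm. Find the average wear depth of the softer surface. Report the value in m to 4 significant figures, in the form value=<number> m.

Intermediates are printed rounded — the algebra carries full float precision; rounded once at the end: four significant digits.
Convert: Total distance L = 3.314e+07 mm = 3.314e+04 m.
Convert: Hardness H = 28.87 HV × 9.807 MPa/HV = 283.1 MPa = 2.831e+08 Pa.
Convert: Pad sides 29.60 mm × 17.59 mm = 0.02960 m × 0.01759 m. Contact area A = 0.02960 m × 0.01759 m = 5.207e-04 m².
In SI base units: W = 33.07 N, H = 2.831e+08 Pa, K = 3.737e-05.
Worn volume V = K·W·L/H = 3.737e-05 · 33.07 · 3.314e+04 / 2.831e+08 = 1.447e-07 m³.
Average depth h = V/A = 1.447e-07 / 5.207e-04 = 2.778e-04 m.

value=2.778e-04 m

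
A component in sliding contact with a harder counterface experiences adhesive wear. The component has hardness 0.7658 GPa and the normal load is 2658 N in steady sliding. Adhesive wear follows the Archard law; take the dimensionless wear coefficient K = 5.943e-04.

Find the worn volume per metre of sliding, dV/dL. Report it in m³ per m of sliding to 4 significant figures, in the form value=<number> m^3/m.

Intermediates are displayed rounded; all working math keeps full precision — a lone final rounding to 4 significant figures.
Convert: Hardness H = 0.7658 GPa = 7.658e+08 Pa.
Restated in SI base units: W = 2658 N, H = 7.658e+08 Pa, K = 5.943e-04.
Wear rate dV/dL = K·W/H (no L dependence): 5.943e-04 · 2658 / 7.658e+08 = 2.063e-09 m³/m.

value=2.063e-09 m^3/m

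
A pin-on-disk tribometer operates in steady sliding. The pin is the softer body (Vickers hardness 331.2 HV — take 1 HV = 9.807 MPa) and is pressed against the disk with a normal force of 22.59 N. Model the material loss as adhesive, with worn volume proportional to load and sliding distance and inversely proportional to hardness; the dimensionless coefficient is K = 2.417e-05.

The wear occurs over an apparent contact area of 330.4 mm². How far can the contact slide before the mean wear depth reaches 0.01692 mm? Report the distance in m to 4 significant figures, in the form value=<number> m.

Intermediate values are shown rounded, and every step keeps exact precision. Rounded just once: four significant digits.
Convert: Hardness H = 331.2 HV × 9.807 MPa/HV = 3248 MPa = 3.248e+09 Pa.
Convert: Contact area A = 330.4 mm² = 3.304e-04 m².
Convert: Depth limit h_lim = 0.01692 mm = 1.692e-05 m.
Restated in SI base units: W = 22.59 N, H = 3.248e+09 Pa, K = 2.417e-05.
Limit volume V_lim = h_lim·A = 1.692e-05 · 3.304e-04 = 5.590e-09 m³.
Inverting, life L = V_lim·H/(K·W) = 5.590e-09 · 3.248e+09 / (2.417e-05 · 22.59) = 3.326e+04 m.

value=3.326e+04 m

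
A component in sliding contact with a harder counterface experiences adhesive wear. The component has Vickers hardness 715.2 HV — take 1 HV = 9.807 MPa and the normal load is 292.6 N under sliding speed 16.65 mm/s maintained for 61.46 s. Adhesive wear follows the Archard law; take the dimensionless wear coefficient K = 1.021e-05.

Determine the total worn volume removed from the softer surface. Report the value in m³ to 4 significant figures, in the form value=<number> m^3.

value=4.359e-13 m^3

All arithmetic keeps full float precision. Intermediates are displayed rounded; a single final rounding to four significant digits.
Sliding speed v = 16.65 mm/s = 0.01665 m/s. Path length L = v·t = 0.01665 m/s × 61.46 s = 1.023 m.
Hardness H = 715.2 HV × 9.807 MPa/HV = 7014 MPa = 7.014e+09 Pa.
Restated in SI base units: W = 292.6 N, H = 7.014e+09 Pa, K = 1.021e-05.
Worn volume V = K·W·L/H = 1.021e-05 · 292.6 · 1.023 / 7.014e+09 = 4.359e-13 m³.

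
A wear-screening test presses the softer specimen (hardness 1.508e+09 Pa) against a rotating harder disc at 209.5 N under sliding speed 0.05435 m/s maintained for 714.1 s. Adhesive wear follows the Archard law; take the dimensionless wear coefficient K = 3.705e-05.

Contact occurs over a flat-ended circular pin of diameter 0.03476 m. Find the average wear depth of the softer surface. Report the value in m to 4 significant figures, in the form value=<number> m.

The algebra keeps full float precision. Intermediate values are printed rounded; rounded once at the end to 4 significant digits.
Convert: Distance L = v·t = 0.05435 m/s × 714.1 s = 38.81 m.
Convert: Contact area A = π·d²/4 = π·(0.03476 m)²/4 = 9.490e-04 m².
Collected in SI base units: W = 209.5 N, H = 1.508e+09 Pa, K = 3.705e-05.
The Archard volume V = K·W·L/H = 3.705e-05 · 209.5 · 38.81 / 1.508e+09 = 1.998e-10 m³.
Mean depth h = V/A = 1.998e-10 / 9.490e-04 = 2.105e-07 m.

value=2.105e-07 m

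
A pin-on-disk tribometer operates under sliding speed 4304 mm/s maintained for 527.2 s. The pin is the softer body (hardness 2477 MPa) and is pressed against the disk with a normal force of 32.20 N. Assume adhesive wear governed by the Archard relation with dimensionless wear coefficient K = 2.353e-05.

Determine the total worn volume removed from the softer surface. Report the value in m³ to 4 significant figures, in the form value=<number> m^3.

value=6.941e-10 m^3

Printed values are rounded — the algebra holds full precision, and a single final rounding: four significant figures.
Convert: Sliding speed v = 4304 mm/s = 4.304 m/s. Path length L = v·t = 4.304 m/s × 527.2 s = 2269 m.
Convert: Hardness H = 2477 MPa = 2.477e+09 Pa.
In SI base units: W = 32.20 N, H = 2.477e+09 Pa, K = 2.353e-05.
By Archard's law, V = K·W·L/H = 2.353e-05 · 32.20 · 2269 / 2.477e+09 = 6.941e-10 m³.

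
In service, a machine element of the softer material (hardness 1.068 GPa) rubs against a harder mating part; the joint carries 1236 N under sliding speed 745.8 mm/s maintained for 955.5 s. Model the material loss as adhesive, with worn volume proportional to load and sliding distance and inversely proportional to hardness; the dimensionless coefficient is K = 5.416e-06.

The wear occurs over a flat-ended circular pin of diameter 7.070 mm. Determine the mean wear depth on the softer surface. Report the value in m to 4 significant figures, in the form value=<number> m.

The computation holds full float precision; intermediates are shown rounded; one last rounding to four significant figures.
Convert: Sliding speed v = 745.8 mm/s = 0.7458 m/s. Path length L = v·t = 0.7458 m/s × 955.5 s = 712.6 m.
Convert: Hardness H = 1.068 GPa = 1.068e+09 Pa.
Convert: Pin diameter d = 7.070 mm = 0.007070 m. Contact area A = π·d²/4 = π·(0.007070 m)²/4 = 3.926e-05 m².
Collected in SI base units: W = 1236 N, H = 1.068e+09 Pa, K = 5.416e-06.
By Archard's law, V = K·W·L/H = 5.416e-06 · 1236 · 712.6 / 1.068e+09 = 4.467e-09 m³.
Depth of wear h = V/A = 4.467e-09 / 3.926e-05 = 1.138e-04 m.

value=1.138e-04 m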